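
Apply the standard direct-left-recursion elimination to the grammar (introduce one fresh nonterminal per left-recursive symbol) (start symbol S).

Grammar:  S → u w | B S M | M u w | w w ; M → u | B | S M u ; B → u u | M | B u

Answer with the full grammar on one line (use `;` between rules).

B is directly left-recursive.
For B: α = {u}, β = {u u, M}. Rewrite as B → β B' and B' → α B' | ε.

S → u w | B S M | M u w | w w; M → u | B | S M u; B → u u B' | M B'; B' → u B' | ε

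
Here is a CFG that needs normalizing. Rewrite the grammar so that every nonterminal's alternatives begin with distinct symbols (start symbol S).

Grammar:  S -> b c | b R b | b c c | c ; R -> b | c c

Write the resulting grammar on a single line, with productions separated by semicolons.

S -> c | b S'; R -> b | c c; S' -> R b | c S''; S'' -> ε | c

S has alternatives sharing prefix 'b': factor to S → b S' with S' → c | R b | c c.
S' has alternatives sharing prefix 'c': factor to S' → c S'' with S'' → ε | c.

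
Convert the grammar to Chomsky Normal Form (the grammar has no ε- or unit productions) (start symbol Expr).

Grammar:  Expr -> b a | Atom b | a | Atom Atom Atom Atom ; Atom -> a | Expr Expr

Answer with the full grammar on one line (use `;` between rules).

Introduce a nonterminal for each terminal appearing in a rule of length ≥ 2: X1 → b, X2 → a.
Binarize each right-hand side of length ≥ 3 by chaining fresh nonterminals (Y1, Y2, …): affected rules were Expr → Atom Atom Atom Atom.

Expr -> X1 X2 | Atom X1 | a | Atom Y1; Atom -> a | Expr Expr; X1 -> b; X2 -> a; Y1 -> Atom Y2; Y2 -> Atom Atom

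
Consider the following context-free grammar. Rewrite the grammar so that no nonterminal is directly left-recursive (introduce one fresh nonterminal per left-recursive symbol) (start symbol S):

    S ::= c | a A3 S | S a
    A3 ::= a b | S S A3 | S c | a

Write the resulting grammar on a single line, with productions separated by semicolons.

S ::= c S' | a A3 S S'; A3 ::= a b | S S A3 | S c | a; S' ::= a S' | eps

S is directly left-recursive.
For S: α = {a}, β = {c, a A3 S}. Rewrite as S → β S' and S' → α S' | ε.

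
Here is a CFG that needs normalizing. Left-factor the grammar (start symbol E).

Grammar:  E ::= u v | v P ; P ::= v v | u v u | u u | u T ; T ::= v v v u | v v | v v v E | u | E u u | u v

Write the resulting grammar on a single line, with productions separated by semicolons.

E ::= u v | v P; P ::= v v | u P'; T ::= E u u | v v T' | u T''; P' ::= v u | u | T; T' ::= ε | v T'''; T'' ::= ε | v; T''' ::= u | E

P has alternatives sharing prefix 'u': factor to P → u P' with P' → v u | u | T.
T has alternatives sharing prefix 'v v': factor to T → v v T' with T' → v u | ε | v E.
T has alternatives sharing prefix 'u': factor to T → u T'' with T'' → ε | v.
T' has alternatives sharing prefix 'v': factor to T' → v T''' with T''' → u | E.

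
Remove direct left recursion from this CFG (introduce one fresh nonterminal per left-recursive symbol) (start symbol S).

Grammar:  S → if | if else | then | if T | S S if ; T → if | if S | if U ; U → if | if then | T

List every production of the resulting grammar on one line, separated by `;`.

S → if S' | if else S' | then S' | if T S'; T → if | if S | if U; U → if | if then | T; S' → S if S' | ε

Left recursion appears on S.
For S: α = {S if}, β = {if, if else, then, if T}. Rewrite as S → β S' and S' → α S' | ε.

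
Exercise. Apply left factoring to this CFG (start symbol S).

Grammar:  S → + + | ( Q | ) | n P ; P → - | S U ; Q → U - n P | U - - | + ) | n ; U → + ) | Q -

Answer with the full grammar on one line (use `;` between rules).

Q has alternatives sharing prefix 'U -': factor to Q → U - Q' with Q' → n P | -.

S → + + | ( Q | ) | n P; P → - | S U; Q → + ) | n | U - Q'; U → + ) | Q -; Q' → n P | -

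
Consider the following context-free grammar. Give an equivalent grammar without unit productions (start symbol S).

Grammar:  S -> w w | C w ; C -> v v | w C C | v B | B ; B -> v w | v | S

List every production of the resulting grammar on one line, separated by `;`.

Unit pairs: B ⇒* {S}; C ⇒* {B, S}.
Replace each nonterminal's rules with the union of the non-unit rules of every nonterminal it unit-derives.

S -> w w | C w; C -> v w | v | v v | w C C | v B | w w | C w; B -> v w | v | w w | C w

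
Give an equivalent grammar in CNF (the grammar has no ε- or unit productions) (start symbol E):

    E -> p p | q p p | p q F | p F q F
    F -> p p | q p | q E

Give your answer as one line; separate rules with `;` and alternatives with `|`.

Introduce a nonterminal for each terminal appearing in a rule of length ≥ 2: X1 → p, X2 → q.
Binarize each right-hand side of length ≥ 3 by chaining fresh nonterminals (Y1, Y2, …): affected rules were E → X2 X1 X1; E → X1 X2 F; E → X1 F X2 F.

E -> X1 X1 | X2 Y1 | X1 Y2 | X1 Y3; F -> X1 X1 | X2 X1 | X2 E; X1 -> p; X2 -> q; Y1 -> X1 X1; Y2 -> X2 F; Y3 -> F Y4; Y4 -> X2 F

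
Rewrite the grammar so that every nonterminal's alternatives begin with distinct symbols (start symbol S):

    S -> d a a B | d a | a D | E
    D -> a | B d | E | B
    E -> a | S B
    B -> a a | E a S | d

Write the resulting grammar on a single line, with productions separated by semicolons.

S -> a D | E | d a S'; D -> a | E | B D'; E -> a | S B; B -> a a | E a S | d; S' -> a B | ε; D' -> d | ε

S has alternatives sharing prefix 'd a': factor to S → d a S' with S' → a B | ε.
D has alternatives sharing prefix 'B': factor to D → B D' with D' → d | ε.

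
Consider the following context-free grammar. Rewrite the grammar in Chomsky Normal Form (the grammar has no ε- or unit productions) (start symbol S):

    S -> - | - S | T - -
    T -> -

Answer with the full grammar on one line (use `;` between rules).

S -> - | X1 S | T Y1; T -> -; X1 -> -; Y1 -> X1 X1

Introduce a nonterminal for each terminal appearing in a rule of length ≥ 2: X1 → -.
Binarize each right-hand side of length ≥ 3 by chaining fresh nonterminals (Y1, Y2, …): affected rules were S → T X1 X1.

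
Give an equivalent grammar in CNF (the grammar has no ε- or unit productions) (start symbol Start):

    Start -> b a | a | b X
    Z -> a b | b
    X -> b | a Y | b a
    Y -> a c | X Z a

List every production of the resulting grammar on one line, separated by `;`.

Start -> X1 X2 | a | X1 X; Z -> X2 X1 | b; X -> b | X2 Y | X1 X2; Y -> X2 X3 | X Y1; X1 -> b; X2 -> a; X3 -> c; Y1 -> Z X2

Introduce a nonterminal for each terminal appearing in a rule of length ≥ 2: X1 → b, X2 → a, X3 → c.
Binarize each right-hand side of length ≥ 3 by chaining fresh nonterminals (Y1, Y2, …): affected rules were Y → X Z X2.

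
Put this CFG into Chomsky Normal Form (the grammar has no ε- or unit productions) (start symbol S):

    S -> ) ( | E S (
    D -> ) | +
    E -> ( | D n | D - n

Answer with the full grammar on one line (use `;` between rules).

S -> X1 X2 | E Y1; D -> ) | +; E -> ( | D X3 | D Y2; X1 -> ); X2 -> (; X3 -> n; X4 -> -; Y1 -> S X2; Y2 -> X4 X3

Introduce a nonterminal for each terminal appearing in a rule of length ≥ 2: X1 → ), X2 → (, X3 → n, X4 → -.
Binarize each right-hand side of length ≥ 3 by chaining fresh nonterminals (Y1, Y2, …): affected rules were S → E S X2; E → D X4 X3.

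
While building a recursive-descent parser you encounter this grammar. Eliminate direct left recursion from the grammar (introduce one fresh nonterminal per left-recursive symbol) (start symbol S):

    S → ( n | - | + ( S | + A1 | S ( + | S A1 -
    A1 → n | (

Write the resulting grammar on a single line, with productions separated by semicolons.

S is directly left-recursive.
For S: α = {( +, A1 -}, β = {( n, -, + ( S, + A1}. Rewrite as S → β S' and S' → α S' | ε.

S → ( n S' | - S' | + ( S S' | + A1 S'; A1 → n | (; S' → ( + S' | A1 - S' | ε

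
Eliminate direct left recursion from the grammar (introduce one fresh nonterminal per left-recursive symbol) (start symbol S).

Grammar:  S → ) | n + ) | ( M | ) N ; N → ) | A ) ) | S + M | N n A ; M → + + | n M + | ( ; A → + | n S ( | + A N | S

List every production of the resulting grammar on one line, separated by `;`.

Left recursion appears on N.
For N: α = {n A}, β = {), A ) ), S + M}. Rewrite as N → β N' and N' → α N' | ε.

S → ) | n + ) | ( M | ) N; N → ) N' | A ) ) N' | S + M N'; M → + + | n M + | (; A → + | n S ( | + A N | S; N' → n A N' | eps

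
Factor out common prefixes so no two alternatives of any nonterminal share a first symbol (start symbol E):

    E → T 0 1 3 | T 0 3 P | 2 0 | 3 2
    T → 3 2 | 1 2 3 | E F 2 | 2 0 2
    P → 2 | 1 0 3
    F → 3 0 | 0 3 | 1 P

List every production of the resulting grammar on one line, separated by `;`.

E → 2 0 | 3 2 | T 0 E'; T → 3 2 | 1 2 3 | E F 2 | 2 0 2; P → 2 | 1 0 3; F → 3 0 | 0 3 | 1 P; E' → 1 3 | 3 P

E has alternatives sharing prefix 'T 0': factor to E → T 0 E' with E' → 1 3 | 3 P.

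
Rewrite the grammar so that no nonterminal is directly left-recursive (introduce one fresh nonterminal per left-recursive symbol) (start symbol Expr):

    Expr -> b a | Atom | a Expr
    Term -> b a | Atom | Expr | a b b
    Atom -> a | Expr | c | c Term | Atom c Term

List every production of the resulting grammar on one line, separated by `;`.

Expr -> b a | Atom | a Expr; Term -> b a | Atom | Expr | a b b; Atom -> a Atom1 | Expr Atom1 | c Atom1 | c Term Atom1; Atom1 -> c Term Atom1 | eps

Left recursion appears on Atom.
For Atom: α = {c Term}, β = {a, Expr, c, c Term}. Rewrite as Atom → β Atom1 and Atom1 → α Atom1 | ε.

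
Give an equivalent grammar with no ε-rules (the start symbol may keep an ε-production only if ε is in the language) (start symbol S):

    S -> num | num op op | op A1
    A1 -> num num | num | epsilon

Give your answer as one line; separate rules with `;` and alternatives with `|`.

Nullable set = {A1}.
ε ∉ L(G), so no ε-production is kept.
For each production, add variants omitting each subset of nullable occurrences: S → op A1 gives op A1 | op.

S -> num | num op op | op A1 | op; A1 -> num num | num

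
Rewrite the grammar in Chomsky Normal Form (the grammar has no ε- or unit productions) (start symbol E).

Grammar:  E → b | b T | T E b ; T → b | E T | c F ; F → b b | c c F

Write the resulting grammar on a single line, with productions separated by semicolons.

E → b | X1 T | T Y1; T → b | E T | X2 F; F → X1 X1 | X2 Y2; X1 → b; X2 → c; Y1 → E X1; Y2 → X2 F

Introduce a nonterminal for each terminal appearing in a rule of length ≥ 2: X1 → b, X2 → c.
Binarize each right-hand side of length ≥ 3 by chaining fresh nonterminals (Y1, Y2, …): affected rules were E → T E X1; F → X2 X2 F.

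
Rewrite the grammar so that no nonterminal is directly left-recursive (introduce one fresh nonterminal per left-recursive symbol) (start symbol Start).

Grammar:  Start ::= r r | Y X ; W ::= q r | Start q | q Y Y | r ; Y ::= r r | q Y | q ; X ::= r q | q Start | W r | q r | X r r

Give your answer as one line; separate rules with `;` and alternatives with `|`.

Directly left-recursive nonterminal: X.
For X: α = {r r}, β = {r q, q Start, W r, q r}. Rewrite as X → β X1 and X1 → α X1 | ε.

Start ::= r r | Y X; W ::= q r | Start q | q Y Y | r; Y ::= r r | q Y | q; X ::= r q X1 | q Start X1 | W r X1 | q r X1; X1 ::= r r X1 | ε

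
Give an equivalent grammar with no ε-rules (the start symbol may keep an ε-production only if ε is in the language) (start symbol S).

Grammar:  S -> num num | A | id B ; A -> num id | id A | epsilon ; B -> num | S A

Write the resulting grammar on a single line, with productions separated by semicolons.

The nullable symbols are {A, B, S}.
ε ∈ L(G) since S is nullable, so keep S → ε.
For each production, add variants omitting each subset of nullable occurrences: S → id B gives id B | id. A → id A gives id A | id. B → S A gives S A | S | A.

S -> num num | A | id B | id | ε; A -> num id | id A | id; B -> num | S A | S | A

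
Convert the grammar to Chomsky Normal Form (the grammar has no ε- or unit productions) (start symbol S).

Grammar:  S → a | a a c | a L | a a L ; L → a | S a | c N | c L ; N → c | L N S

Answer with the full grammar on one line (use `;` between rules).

S → a | X1 Y1 | X1 L | X1 Y2; L → a | S X1 | X2 N | X2 L; N → c | L Y3; X1 → a; X2 → c; Y1 → X1 X2; Y2 → X1 L; Y3 → N S

Introduce a nonterminal for each terminal appearing in a rule of length ≥ 2: X1 → a, X2 → c.
Binarize each right-hand side of length ≥ 3 by chaining fresh nonterminals (Y1, Y2, …): affected rules were S → X1 X1 X2; S → X1 X1 L; N → L N S.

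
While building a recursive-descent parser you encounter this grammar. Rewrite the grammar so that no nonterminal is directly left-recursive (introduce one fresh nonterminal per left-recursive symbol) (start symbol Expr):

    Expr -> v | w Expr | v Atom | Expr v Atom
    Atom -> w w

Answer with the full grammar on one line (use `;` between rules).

Expr -> v Expr1 | w Expr Expr1 | v Atom Expr1; Atom -> w w; Expr1 -> v Atom Expr1 | eps

Directly left-recursive nonterminal: Expr.
For Expr: α = {v Atom}, β = {v, w Expr, v Atom}. Rewrite as Expr → β Expr1 and Expr1 → α Expr1 | ε.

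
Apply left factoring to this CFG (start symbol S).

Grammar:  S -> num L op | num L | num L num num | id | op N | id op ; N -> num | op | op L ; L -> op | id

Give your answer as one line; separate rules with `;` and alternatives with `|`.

S -> op N | num L S' | id S''; N -> num | op N'; L -> op | id; S' -> op | epsilon | num num; S'' -> epsilon | op; N' -> epsilon | L

S has alternatives sharing prefix 'num L': factor to S → num L S' with S' → op | ε | num num.
S has alternatives sharing prefix 'id': factor to S → id S'' with S'' → ε | op.
N has alternatives sharing prefix 'op': factor to N → op N' with N' → ε | L.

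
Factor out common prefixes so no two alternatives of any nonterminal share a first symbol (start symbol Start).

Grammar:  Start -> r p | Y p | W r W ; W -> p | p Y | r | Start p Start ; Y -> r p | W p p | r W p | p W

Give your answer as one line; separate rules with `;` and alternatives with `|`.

Start -> r p | Y p | W r W; W -> r | Start p Start | p W1; Y -> W p p | p W | r Y1; W1 -> ε | Y; Y1 -> p | W p

W has alternatives sharing prefix 'p': factor to W → p W1 with W1 → ε | Y.
Y has alternatives sharing prefix 'r': factor to Y → r Y1 with Y1 → p | W p.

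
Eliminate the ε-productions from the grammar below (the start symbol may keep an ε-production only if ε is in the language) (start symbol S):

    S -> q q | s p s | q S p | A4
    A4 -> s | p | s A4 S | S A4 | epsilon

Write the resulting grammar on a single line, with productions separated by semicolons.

S -> q q | s p s | q S p | q p | A4 | ε; A4 -> s | p | s A4 S | s A4 | s S | S A4 | S

Nullable nonterminals: {A4, S}.
ε ∈ L(G) since S is nullable, so keep S → ε.
Add the nullable-subset variants: S → q S p gives q S p | q p. A4 → s A4 S gives s A4 S | s A4 | s S. A4 → S A4 gives S A4 | S.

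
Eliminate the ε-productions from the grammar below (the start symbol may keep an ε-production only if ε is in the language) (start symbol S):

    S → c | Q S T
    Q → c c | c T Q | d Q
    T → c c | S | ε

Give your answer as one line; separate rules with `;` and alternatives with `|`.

S → c | Q S T | Q S; Q → c c | c T Q | c Q | d Q; T → c c | S

Nullable nonterminals: {T}.
ε ∉ L(G), so no ε-production is kept.
Add the nullable-subset variants: S → Q S T gives Q S T | Q S. Q → c T Q gives c T Q | c Q.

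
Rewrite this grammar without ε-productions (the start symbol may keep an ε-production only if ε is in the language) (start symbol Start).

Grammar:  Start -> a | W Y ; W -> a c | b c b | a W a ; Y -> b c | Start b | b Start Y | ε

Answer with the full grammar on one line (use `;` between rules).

Nullable set = {Y}.
ε ∉ L(G), so no ε-production is kept.
For each production, add variants omitting each subset of nullable occurrences: Start → W Y gives W Y | W. Y → b Start Y gives b Start Y | b Start.

Start -> a | W Y | W; W -> a c | b c b | a W a; Y -> b c | Start b | b Start Y | b Start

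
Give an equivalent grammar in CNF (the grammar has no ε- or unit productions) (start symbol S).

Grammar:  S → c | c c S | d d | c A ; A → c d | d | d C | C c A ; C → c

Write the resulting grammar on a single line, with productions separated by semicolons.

S → c | X1 Y1 | X2 X2 | X1 A; A → X1 X2 | d | X2 C | C Y2; C → c; X1 → c; X2 → d; Y1 → X1 S; Y2 → X1 A

Introduce a nonterminal for each terminal appearing in a rule of length ≥ 2: X1 → c, X2 → d.
Binarize each right-hand side of length ≥ 3 by chaining fresh nonterminals (Y1, Y2, …): affected rules were S → X1 X1 S; A → C X1 A.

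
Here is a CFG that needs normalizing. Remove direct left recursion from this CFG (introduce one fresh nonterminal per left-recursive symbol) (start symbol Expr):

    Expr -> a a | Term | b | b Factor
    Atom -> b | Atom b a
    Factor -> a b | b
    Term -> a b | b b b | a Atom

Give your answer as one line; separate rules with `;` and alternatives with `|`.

Atom is directly left-recursive.
For Atom: α = {b a}, β = {b}. Rewrite as Atom → β Atom1 and Atom1 → α Atom1 | ε.

Expr -> a a | Term | b | b Factor; Atom -> b Atom1; Factor -> a b | b; Term -> a b | b b b | a Atom; Atom1 -> b a Atom1 | ε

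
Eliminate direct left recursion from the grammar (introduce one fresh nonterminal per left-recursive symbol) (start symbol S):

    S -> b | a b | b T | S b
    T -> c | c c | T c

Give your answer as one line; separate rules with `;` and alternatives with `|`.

S -> b S' | a b S' | b T S'; T -> c T' | c c T'; S' -> b S' | epsilon; T' -> c T' | epsilon

Directly left-recursive nonterminals: S, T.
For S: α = {b}, β = {b, a b, b T}. Rewrite as S → β S' and S' → α S' | ε.
For T: α = {c}, β = {c, c c}. Rewrite as T → β T' and T' → α T' | ε.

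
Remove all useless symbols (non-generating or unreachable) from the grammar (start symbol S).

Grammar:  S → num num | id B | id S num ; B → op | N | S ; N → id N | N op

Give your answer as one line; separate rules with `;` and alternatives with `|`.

S → num num | id B | id S num; B → op | S

Generating nonterminals: {B, S}.
Reachable from S after that: {B, S}.
Removed useless symbols: {N} and every production mentioning them.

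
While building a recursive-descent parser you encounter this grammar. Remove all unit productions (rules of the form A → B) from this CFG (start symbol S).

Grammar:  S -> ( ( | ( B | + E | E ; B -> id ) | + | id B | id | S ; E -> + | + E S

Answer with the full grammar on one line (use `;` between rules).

Unit pairs: B ⇒* {E, S}; S ⇒* {E}.
For each unit pair (A, B), copy every non-unit production of B to A, then drop all unit productions.

S -> + | + E S | ( ( | ( B | + E; B -> id ) | + | id B | id | + E S | ( ( | ( B | + E; E -> + | + E S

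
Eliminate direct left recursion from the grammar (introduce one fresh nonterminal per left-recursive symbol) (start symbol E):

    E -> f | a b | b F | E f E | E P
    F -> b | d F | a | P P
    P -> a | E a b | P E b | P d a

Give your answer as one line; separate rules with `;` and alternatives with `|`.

Left recursion appears on E, P.
For E: α = {f E, P}, β = {f, a b, b F}. Rewrite as E → β E' and E' → α E' | ε.
For P: α = {E b, d a}, β = {a, E a b}. Rewrite as P → β P' and P' → α P' | ε.

E -> f E' | a b E' | b F E'; F -> b | d F | a | P P; P -> a P' | E a b P'; E' -> f E E' | P E' | eps; P' -> E b P' | d a P' | eps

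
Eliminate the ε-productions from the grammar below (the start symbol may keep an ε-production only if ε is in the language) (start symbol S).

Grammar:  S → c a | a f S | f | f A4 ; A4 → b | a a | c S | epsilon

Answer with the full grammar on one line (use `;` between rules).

Nullable set = {A4}.
ε ∉ L(G), so no ε-production is kept.

S → c a | a f S | f | f A4; A4 → b | a a | c S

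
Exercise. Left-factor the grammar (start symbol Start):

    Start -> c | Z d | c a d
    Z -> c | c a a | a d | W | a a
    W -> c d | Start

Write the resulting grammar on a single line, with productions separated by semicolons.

Start -> Z d | c Start1; Z -> W | c Z1 | a Z2; W -> c d | Start; Start1 -> ε | a d; Z1 -> ε | a a; Z2 -> d | a

Start has alternatives sharing prefix 'c': factor to Start → c Start1 with Start1 → ε | a d.
Z has alternatives sharing prefix 'c': factor to Z → c Z1 with Z1 → ε | a a.
Z has alternatives sharing prefix 'a': factor to Z → a Z2 with Z2 → d | a.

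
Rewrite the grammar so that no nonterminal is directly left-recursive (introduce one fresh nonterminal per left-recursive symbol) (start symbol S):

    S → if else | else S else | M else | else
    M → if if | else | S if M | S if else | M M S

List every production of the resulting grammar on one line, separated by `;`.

Left recursion appears on M.
For M: α = {M S}, β = {if if, else, S if M, S if else}. Rewrite as M → β M' and M' → α M' | ε.

S → if else | else S else | M else | else; M → if if M' | else M' | S if M M' | S if else M'; M' → M S M' | ε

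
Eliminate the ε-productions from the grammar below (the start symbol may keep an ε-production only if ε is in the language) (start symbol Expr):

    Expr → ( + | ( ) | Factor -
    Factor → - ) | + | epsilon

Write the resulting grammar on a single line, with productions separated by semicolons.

Expr → ( + | ( ) | Factor - | -; Factor → - ) | +

Nullable nonterminals: {Factor}.
ε ∉ L(G), so no ε-production is kept.
Add the nullable-subset variants: Expr → Factor - gives Factor - | -.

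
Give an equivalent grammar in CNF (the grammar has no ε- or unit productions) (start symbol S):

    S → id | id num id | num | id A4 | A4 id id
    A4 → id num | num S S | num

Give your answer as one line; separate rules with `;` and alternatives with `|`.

S → id | X1 Y1 | num | X1 A4 | A4 Y2; A4 → X1 X2 | X2 Y3 | num; X1 → id; X2 → num; Y1 → X2 X1; Y2 → X1 X1; Y3 → S S

Introduce a nonterminal for each terminal appearing in a rule of length ≥ 2: X1 → id, X2 → num.
Binarize each right-hand side of length ≥ 3 by chaining fresh nonterminals (Y1, Y2, …): affected rules were S → X1 X2 X1; S → A4 X1 X1; A4 → X2 S S.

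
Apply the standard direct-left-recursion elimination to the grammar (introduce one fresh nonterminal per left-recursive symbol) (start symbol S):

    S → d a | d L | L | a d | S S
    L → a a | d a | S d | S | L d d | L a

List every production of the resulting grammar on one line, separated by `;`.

S → d a S' | d L S' | L S' | a d S'; L → a a L' | d a L' | S d L' | S L'; S' → S S' | ε; L' → d d L' | a L' | ε

Directly left-recursive nonterminals: S, L.
For S: α = {S}, β = {d a, d L, L, a d}. Rewrite as S → β S' and S' → α S' | ε.
For L: α = {d d, a}, β = {a a, d a, S d, S}. Rewrite as L → β L' and L' → α L' | ε.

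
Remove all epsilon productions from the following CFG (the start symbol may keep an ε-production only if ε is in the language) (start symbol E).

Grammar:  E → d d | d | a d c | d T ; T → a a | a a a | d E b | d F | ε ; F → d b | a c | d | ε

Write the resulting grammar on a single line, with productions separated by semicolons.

The nullable symbols are {F, T}.
ε ∉ L(G), so no ε-production is kept.
Add the nullable-subset variants: T → d F gives d F | d.

E → d d | d | a d c | d T; T → a a | a a a | d E b | d F | d; F → d b | a c | d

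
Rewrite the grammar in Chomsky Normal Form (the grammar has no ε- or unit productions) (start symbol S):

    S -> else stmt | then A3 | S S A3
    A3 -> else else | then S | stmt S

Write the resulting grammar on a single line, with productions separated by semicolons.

S -> X1 X2 | X3 A3 | S Y1; A3 -> X1 X1 | X3 S | X2 S; X1 -> else; X2 -> stmt; X3 -> then; Y1 -> S A3

Introduce a nonterminal for each terminal appearing in a rule of length ≥ 2: X1 → else, X2 → stmt, X3 → then.
Binarize each right-hand side of length ≥ 3 by chaining fresh nonterminals (Y1, Y2, …): affected rules were S → S S A3.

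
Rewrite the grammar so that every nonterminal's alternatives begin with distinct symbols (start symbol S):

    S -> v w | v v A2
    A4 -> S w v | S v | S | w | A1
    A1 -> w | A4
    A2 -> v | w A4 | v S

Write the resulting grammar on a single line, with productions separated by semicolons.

S -> v S'; A4 -> w | A1 | S A4'; A1 -> w | A4; A2 -> w A4 | v A2'; S' -> w | v A2; A4' -> w v | v | epsilon; A2' -> epsilon | S

S has alternatives sharing prefix 'v': factor to S → v S' with S' → w | v A2.
A4 has alternatives sharing prefix 'S': factor to A4 → S A4' with A4' → w v | v | ε.
A2 has alternatives sharing prefix 'v': factor to A2 → v A2' with A2' → ε | S.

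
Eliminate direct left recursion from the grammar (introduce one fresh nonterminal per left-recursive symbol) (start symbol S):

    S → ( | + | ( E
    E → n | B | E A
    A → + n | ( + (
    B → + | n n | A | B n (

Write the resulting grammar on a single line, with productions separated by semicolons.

S → ( | + | ( E; E → n E' | B E'; A → + n | ( + (; B → + B' | n n B' | A B'; E' → A E' | ε; B' → n ( B' | ε

Directly left-recursive nonterminals: E, B.
For E: α = {A}, β = {n, B}. Rewrite as E → β E' and E' → α E' | ε.
For B: α = {n (}, β = {+, n n, A}. Rewrite as B → β B' and B' → α B' | ε.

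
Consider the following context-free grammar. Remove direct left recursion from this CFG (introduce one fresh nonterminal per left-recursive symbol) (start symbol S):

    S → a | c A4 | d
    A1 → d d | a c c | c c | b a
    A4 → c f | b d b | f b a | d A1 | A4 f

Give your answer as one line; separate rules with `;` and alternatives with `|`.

Left recursion appears on A4.
For A4: α = {f}, β = {c f, b d b, f b a, d A1}. Rewrite as A4 → β A4' and A4' → α A4' | ε.

S → a | c A4 | d; A1 → d d | a c c | c c | b a; A4 → c f A4' | b d b A4' | f b a A4' | d A1 A4'; A4' → f A4' | ε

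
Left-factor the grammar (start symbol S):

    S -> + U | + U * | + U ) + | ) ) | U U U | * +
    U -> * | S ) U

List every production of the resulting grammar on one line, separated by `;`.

S -> ) ) | U U U | * + | + U S'; U -> * | S ) U; S' -> ε | * | ) +

S has alternatives sharing prefix '+ U': factor to S → + U S' with S' → ε | * | ) +.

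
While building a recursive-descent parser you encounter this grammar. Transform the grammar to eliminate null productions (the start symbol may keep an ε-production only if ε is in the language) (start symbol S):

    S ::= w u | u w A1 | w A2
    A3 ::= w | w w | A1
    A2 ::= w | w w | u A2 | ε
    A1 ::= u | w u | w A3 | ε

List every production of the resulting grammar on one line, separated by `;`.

S ::= w u | u w A1 | u w | w A2 | w; A3 ::= w | w w | A1; A2 ::= w | w w | u A2 | u; A1 ::= u | w u | w A3 | w

Nullable set = {A1, A2, A3}.
ε ∉ L(G), so no ε-production is kept.
Expand every rule over subsets of its nullable positions: S → u w A1 gives u w A1 | u w. S → w A2 gives w A2 | w. A2 → u A2 gives u A2 | u. A1 → w A3 gives w A3 | w.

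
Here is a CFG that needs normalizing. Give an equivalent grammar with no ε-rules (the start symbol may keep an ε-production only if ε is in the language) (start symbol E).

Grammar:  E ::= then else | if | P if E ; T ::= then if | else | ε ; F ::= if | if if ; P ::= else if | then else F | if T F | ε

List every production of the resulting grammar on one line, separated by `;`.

Nullable nonterminals: {P, T}.
ε ∉ L(G), so no ε-production is kept.
Expand every rule over subsets of its nullable positions: E → P if E gives P if E | if E. P → if T F gives if T F | if F.

E ::= then else | if | P if E | if E; T ::= then if | else; F ::= if | if if; P ::= else if | then else F | if T F | if F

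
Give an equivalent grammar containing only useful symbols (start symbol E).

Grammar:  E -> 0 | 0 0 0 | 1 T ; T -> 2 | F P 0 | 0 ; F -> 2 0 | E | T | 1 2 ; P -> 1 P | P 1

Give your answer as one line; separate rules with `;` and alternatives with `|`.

E -> 0 | 0 0 0 | 1 T; T -> 2 | 0

Generating nonterminals: {E, F, T}.
Reachable from E after that: {E, T}.
Removed useless symbols: {F, P} and every production mentioning them.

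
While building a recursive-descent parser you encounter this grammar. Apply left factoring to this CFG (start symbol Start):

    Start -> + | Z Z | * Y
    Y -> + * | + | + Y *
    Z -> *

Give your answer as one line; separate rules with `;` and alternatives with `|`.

Y has alternatives sharing prefix '+': factor to Y → + Y1 with Y1 → * | ε | Y *.

Start -> + | Z Z | * Y; Y -> + Y1; Z -> *; Y1 -> * | eps | Y *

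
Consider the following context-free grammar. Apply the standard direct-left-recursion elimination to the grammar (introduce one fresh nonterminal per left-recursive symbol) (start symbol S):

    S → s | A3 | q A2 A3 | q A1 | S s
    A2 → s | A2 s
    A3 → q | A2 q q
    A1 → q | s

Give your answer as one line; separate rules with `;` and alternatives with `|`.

S → s S' | A3 S' | q A2 A3 S' | q A1 S'; A2 → s A2'; A3 → q | A2 q q; A1 → q | s; S' → s S' | ε; A2' → s A2' | ε

Left recursion appears on S, A2.
For S: α = {s}, β = {s, A3, q A2 A3, q A1}. Rewrite as S → β S' and S' → α S' | ε.
For A2: α = {s}, β = {s}. Rewrite as A2 → β A2' and A2' → α A2' | ε.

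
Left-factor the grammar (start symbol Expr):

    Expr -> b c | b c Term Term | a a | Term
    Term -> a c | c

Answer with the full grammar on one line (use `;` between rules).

Expr has alternatives sharing prefix 'b c': factor to Expr → b c Expr1 with Expr1 → ε | Term Term.

Expr -> a a | Term | b c Expr1; Term -> a c | c; Expr1 -> ε | Term Term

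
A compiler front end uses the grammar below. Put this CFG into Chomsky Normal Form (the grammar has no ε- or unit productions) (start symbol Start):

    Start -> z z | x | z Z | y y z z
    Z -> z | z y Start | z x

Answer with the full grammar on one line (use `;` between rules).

Start -> X1 X1 | x | X1 Z | X2 Y1; Z -> z | X1 Y3 | X1 X3; X1 -> z; X2 -> y; X3 -> x; Y1 -> X2 Y2; Y2 -> X1 X1; Y3 -> X2 Start

Introduce a nonterminal for each terminal appearing in a rule of length ≥ 2: X1 → z, X2 → y, X3 → x.
Binarize each right-hand side of length ≥ 3 by chaining fresh nonterminals (Y1, Y2, …): affected rules were Start → X2 X2 X1 X1; Z → X1 X2 Start.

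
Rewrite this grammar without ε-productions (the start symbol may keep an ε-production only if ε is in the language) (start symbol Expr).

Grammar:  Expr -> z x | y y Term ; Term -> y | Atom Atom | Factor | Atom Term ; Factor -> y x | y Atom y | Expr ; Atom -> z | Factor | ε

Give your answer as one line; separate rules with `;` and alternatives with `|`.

Expr -> z x | y y Term | y y; Term -> y | Atom Atom | Atom | Factor | Atom Term; Factor -> y x | y Atom y | y y | Expr; Atom -> z | Factor

Nullable set = {Atom, Term}.
ε ∉ L(G), so no ε-production is kept.
Expand every rule over subsets of its nullable positions: Expr → y y Term gives y y Term | y y. Term → Atom Atom gives Atom Atom | Atom. Factor → y Atom y gives y Atom y | y y.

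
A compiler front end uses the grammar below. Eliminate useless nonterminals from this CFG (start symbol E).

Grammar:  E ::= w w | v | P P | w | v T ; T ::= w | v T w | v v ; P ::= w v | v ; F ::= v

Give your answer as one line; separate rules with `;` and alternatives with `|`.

E ::= w w | v | P P | w | v T; T ::= w | v T w | v v; P ::= w v | v

Generating nonterminals: {E, F, P, T}.
Reachable from E after that: {E, P, T}.
Removed useless symbols: {F} and every production mentioning them.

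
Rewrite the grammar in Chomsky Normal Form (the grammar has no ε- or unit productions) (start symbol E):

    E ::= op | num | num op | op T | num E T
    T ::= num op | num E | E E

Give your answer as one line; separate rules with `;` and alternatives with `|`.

E ::= op | num | X1 X2 | X2 T | X1 Y1; T ::= X1 X2 | X1 E | E E; X1 ::= num; X2 ::= op; Y1 ::= E T

Introduce a nonterminal for each terminal appearing in a rule of length ≥ 2: X1 → num, X2 → op.
Binarize each right-hand side of length ≥ 3 by chaining fresh nonterminals (Y1, Y2, …): affected rules were E → X1 E T.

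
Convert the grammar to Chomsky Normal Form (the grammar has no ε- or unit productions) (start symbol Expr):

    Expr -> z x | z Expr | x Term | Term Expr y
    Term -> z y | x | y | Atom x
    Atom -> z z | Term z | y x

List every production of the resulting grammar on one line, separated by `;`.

Introduce a nonterminal for each terminal appearing in a rule of length ≥ 2: X1 → z, X2 → x, X3 → y.
Binarize each right-hand side of length ≥ 3 by chaining fresh nonterminals (Y1, Y2, …): affected rules were Expr → Term Expr X3.

Expr -> X1 X2 | X1 Expr | X2 Term | Term Y1; Term -> X1 X3 | x | y | Atom X2; Atom -> X1 X1 | Term X1 | X3 X2; X1 -> z; X2 -> x; X3 -> y; Y1 -> Expr X3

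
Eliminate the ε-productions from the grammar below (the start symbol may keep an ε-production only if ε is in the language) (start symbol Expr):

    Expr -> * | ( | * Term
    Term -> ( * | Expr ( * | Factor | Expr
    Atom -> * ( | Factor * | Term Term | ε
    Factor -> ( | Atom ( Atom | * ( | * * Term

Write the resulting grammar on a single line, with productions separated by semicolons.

Nullable set = {Atom}.
ε ∉ L(G), so no ε-production is kept.
Expand every rule over subsets of its nullable positions: Factor → Atom ( Atom gives Atom ( Atom | Atom ( | ( Atom.

Expr -> * | ( | * Term; Term -> ( * | Expr ( * | Factor | Expr; Atom -> * ( | Factor * | Term Term; Factor -> ( | Atom ( Atom | Atom ( | ( Atom | * ( | * * Term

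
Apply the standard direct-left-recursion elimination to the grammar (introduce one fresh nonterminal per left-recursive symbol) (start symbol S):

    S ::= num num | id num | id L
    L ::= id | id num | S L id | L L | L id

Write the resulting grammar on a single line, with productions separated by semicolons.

Left recursion appears on L.
For L: α = {L, id}, β = {id, id num, S L id}. Rewrite as L → β L' and L' → α L' | ε.

S ::= num num | id num | id L; L ::= id L' | id num L' | S L id L'; L' ::= L L' | id L' | ε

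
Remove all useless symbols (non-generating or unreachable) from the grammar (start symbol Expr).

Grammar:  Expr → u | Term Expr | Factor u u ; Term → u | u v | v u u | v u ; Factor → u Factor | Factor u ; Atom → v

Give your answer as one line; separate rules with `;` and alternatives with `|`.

Generating nonterminals: {Atom, Expr, Term}.
Reachable from Expr after that: {Expr, Term}.
Removed useless symbols: {Atom, Factor} and every production mentioning them.

Expr → u | Term Expr; Term → u | u v | v u u | v u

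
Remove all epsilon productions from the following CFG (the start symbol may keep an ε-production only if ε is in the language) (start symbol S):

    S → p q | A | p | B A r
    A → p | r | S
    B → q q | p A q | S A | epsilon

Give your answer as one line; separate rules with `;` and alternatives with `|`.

Nullable set = {B}.
ε ∉ L(G), so no ε-production is kept.
Add the nullable-subset variants: S → B A r gives B A r | A r.

S → p q | A | p | B A r | A r; A → p | r | S; B → q q | p A q | S A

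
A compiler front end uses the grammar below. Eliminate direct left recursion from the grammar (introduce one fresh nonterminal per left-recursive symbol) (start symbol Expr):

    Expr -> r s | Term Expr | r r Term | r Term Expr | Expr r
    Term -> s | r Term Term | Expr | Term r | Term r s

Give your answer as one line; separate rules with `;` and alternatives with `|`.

Left recursion appears on Expr, Term.
For Expr: α = {r}, β = {r s, Term Expr, r r Term, r Term Expr}. Rewrite as Expr → β Expr1 and Expr1 → α Expr1 | ε.
For Term: α = {r, r s}, β = {s, r Term Term, Expr}. Rewrite as Term → β Term1 and Term1 → α Term1 | ε.

Expr -> r s Expr1 | Term Expr Expr1 | r r Term Expr1 | r Term Expr Expr1; Term -> s Term1 | r Term Term Term1 | Expr Term1; Expr1 -> r Expr1 | ε; Term1 -> r Term1 | r s Term1 | ε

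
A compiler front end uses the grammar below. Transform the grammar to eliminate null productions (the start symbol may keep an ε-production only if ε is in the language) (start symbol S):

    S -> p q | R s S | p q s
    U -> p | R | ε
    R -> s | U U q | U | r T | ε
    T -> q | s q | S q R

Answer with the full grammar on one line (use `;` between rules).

S -> p q | R s S | s S | p q s; U -> p | R; R -> s | U U q | U q | q | U | r T; T -> q | s q | S q R | S q

Nullable nonterminals: {R, U}.
ε ∉ L(G), so no ε-production is kept.
Expand every rule over subsets of its nullable positions: S → R s S gives R s S | s S. R → U U q gives U U q | U q | q. T → S q R gives S q R | S q.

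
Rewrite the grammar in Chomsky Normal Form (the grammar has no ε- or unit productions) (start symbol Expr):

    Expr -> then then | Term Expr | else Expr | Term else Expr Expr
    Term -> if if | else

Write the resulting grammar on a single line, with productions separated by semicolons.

Expr -> X1 X1 | Term Expr | X2 Expr | Term Y1; Term -> X3 X3 | else; X1 -> then; X2 -> else; X3 -> if; Y1 -> X2 Y2; Y2 -> Expr Expr

Introduce a nonterminal for each terminal appearing in a rule of length ≥ 2: X1 → then, X2 → else, X3 → if.
Binarize each right-hand side of length ≥ 3 by chaining fresh nonterminals (Y1, Y2, …): affected rules were Expr → Term X2 Expr Expr.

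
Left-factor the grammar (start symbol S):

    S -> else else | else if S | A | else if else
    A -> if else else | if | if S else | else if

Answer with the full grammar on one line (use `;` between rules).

S has alternatives sharing prefix 'else': factor to S → else S' with S' → else | if S | if else.
A has alternatives sharing prefix 'if': factor to A → if A' with A' → else else | ε | S else.
S' has alternatives sharing prefix 'if': factor to S' → if S'' with S'' → S | else.

S -> A | else S'; A -> else if | if A'; S' -> else | if S''; A' -> else else | eps | S else; S'' -> S | else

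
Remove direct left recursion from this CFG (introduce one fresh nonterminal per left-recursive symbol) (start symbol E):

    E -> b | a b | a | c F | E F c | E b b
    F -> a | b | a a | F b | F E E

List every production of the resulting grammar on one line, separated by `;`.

Left recursion appears on E, F.
For E: α = {F c, b b}, β = {b, a b, a, c F}. Rewrite as E → β E' and E' → α E' | ε.
For F: α = {b, E E}, β = {a, b, a a}. Rewrite as F → β F' and F' → α F' | ε.

E -> b E' | a b E' | a E' | c F E'; F -> a F' | b F' | a a F'; E' -> F c E' | b b E' | epsilon; F' -> b F' | E E F' | epsilon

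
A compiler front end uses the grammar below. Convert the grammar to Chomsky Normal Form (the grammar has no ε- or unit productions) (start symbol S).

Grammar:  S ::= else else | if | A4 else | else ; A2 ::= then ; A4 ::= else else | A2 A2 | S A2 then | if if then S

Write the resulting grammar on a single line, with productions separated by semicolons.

S ::= X1 X1 | if | A4 X1 | else; A2 ::= then; A4 ::= X1 X1 | A2 A2 | S Y1 | X3 Y2; X1 ::= else; X2 ::= then; X3 ::= if; Y1 ::= A2 X2; Y2 ::= X3 Y3; Y3 ::= X2 S

Introduce a nonterminal for each terminal appearing in a rule of length ≥ 2: X1 → else, X2 → then, X3 → if.
Binarize each right-hand side of length ≥ 3 by chaining fresh nonterminals (Y1, Y2, …): affected rules were A4 → S A2 X2; A4 → X3 X3 X2 S.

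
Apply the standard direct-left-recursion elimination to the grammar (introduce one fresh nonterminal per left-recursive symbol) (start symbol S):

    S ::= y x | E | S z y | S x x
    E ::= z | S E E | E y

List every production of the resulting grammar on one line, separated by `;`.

S ::= y x S' | E S'; E ::= z E' | S E E E'; S' ::= z y S' | x x S' | ε; E' ::= y E' | ε

S, E are directly left-recursive.
For S: α = {z y, x x}, β = {y x, E}. Rewrite as S → β S' and S' → α S' | ε.
For E: α = {y}, β = {z, S E E}. Rewrite as E → β E' and E' → α E' | ε.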